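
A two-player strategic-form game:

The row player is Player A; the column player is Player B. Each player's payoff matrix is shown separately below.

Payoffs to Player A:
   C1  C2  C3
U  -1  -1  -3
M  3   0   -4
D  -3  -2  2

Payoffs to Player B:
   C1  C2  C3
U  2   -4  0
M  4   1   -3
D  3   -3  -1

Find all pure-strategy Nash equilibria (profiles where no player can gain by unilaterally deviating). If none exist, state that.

(U, C1): Player A can switch to M (-1 → 3). Not NE.
(U, C2): Player A can switch to M (-1 → 0). Not NE.
(U, C3): Player A can switch to D (-3 → 2). Not NE.
(M, C1): Player A gets 3, best alternative -1; Player B gets 4, best alternative 1. No profitable deviation — NE.
(M, C2): Player B can switch to C1 (1 → 4). Not NE.
(M, C3): Player A can switch to U (-4 → -3). Not NE.
(D, C1): Player A can switch to U (-3 → -1). Not NE.
(D, C2): Player A can switch to U (-2 → -1). Not NE.
(D, C3): Player B can switch to C1 (-1 → 3). Not NE.

The unique pure-strategy Nash equilibrium is (M, C1).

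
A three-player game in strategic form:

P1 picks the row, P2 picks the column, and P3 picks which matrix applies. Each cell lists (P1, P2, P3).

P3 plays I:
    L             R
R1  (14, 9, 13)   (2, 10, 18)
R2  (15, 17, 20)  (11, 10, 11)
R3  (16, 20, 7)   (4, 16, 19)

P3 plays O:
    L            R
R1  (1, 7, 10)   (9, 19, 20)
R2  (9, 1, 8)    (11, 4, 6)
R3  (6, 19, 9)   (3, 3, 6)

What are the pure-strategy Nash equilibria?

(R1, L, I): P1 can switch to R2 (14 → 15). Not NE.
(R1, L, O): P1 can switch to R2 (1 → 9). Not NE.
(R1, R, I): P1 can switch to R2 (2 → 11). Not NE.
(R1, R, O): P1 can switch to R2 (9 → 11). Not NE.
(R2, L, I): P1 can switch to R3 (15 → 16). Not NE.
(R2, L, O): P2 can switch to R (1 → 4). Not NE.
(R2, R, I): P2 can switch to L (10 → 17). Not NE.
(R2, R, O): P3 can switch to I (6 → 11). Not NE.
(R3, L, I): P3 can switch to O (7 → 9). Not NE.
(R3, L, O): P1 can switch to R2 (6 → 9). Not NE.
(R3, R, I): P1 can switch to R2 (4 → 11). Not NE.
(R3, R, O): P1 can switch to R1 (3 → 9). Not NE.

There is no pure-strategy Nash equilibrium.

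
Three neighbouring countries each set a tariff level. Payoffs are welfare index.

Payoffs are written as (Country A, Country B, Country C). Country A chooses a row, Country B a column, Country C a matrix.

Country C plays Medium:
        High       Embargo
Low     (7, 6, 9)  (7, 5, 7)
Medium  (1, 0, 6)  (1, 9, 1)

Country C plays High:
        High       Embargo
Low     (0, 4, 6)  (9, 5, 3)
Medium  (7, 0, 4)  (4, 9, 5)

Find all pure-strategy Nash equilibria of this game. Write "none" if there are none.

(Low, High, Medium)

For each strategy profile, look for a profitable unilateral deviation.
(Low, High, Medium): Country A gets 7, best alternative 1; Country B gets 6, best alternative 5; Country C gets 9, best alternative 6. No profitable deviation — NE.
(Low, High, High): Country A can switch to Medium (0 → 7). Not NE.
(Low, Embargo, Medium): Country B can switch to High (5 → 6). Not NE.
(Low, Embargo, High): Country C can switch to Medium (3 → 7). Not NE.
(Medium, High, Medium): Country A can switch to Low (1 → 7). Not NE.
(Medium, High, High): Country B can switch to Embargo (0 → 9). Not NE.
(Medium, Embargo, Medium): Country A can switch to Low (1 → 7). Not NE.
(Medium, Embargo, High): Country A can switch to Low (4 → 9). Not NE.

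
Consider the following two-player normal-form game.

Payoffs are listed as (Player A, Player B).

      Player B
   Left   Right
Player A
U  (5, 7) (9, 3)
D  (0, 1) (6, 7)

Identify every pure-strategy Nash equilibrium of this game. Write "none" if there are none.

(U, Left): Player A gets 5, best alternative 0; Player B gets 7, best alternative 3. No profitable deviation — NE.
(U, Right): Player B can switch to Left (3 → 7). Not NE.
(D, Left): Player A can switch to U (0 → 5). Not NE.
(D, Right): Player A can switch to U (6 → 9). Not NE.

The unique pure-strategy Nash equilibrium is (U, Left).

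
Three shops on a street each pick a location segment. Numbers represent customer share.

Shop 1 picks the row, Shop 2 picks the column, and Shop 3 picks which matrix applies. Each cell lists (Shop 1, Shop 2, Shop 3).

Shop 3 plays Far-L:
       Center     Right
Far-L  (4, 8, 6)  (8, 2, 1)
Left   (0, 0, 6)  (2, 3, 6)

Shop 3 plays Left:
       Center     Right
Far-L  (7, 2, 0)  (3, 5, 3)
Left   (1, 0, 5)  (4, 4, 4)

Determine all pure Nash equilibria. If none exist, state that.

Pure NE: (Far-L, Center, Far-L)

Shop 1 against (Center, Far-L): payoffs 4, 0 → best response Far-L.
Shop 1 against (Center, Left): payoffs 7, 1 → best response Far-L.
Shop 1 against (Right, Far-L): payoffs 8, 2 → best response Far-L.
Shop 1 against (Right, Left): payoffs 3, 4 → best response Left.
Shop 2 against (Far-L, Far-L): payoffs 8, 2 → best response Center.
Shop 2 against (Far-L, Left): payoffs 2, 5 → best response Right.
Shop 2 against (Left, Far-L): payoffs 0, 3 → best response Right.
Shop 2 against (Left, Left): payoffs 0, 4 → best response Right.
Shop 3 against (Far-L, Center): payoffs 6, 0 → best response Far-L.
Shop 3 against (Far-L, Right): payoffs 1, 3 → best response Left.
Shop 3 against (Left, Center): payoffs 6, 5 → best response Far-L.
Shop 3 against (Left, Right): payoffs 6, 4 → best response Far-L.
Mutual best responses: (Far-L, Center, Far-L).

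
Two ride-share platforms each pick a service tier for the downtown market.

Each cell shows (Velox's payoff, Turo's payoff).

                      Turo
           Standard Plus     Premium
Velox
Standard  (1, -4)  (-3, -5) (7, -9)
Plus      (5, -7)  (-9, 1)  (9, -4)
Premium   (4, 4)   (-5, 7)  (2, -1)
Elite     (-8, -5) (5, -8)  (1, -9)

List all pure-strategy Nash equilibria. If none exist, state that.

Velox against Standard: payoffs 1, 5, 4, -8 → best response Plus.
Velox against Plus: payoffs -3, -9, -5, 5 → best response Elite.
Velox against Premium: payoffs 7, 9, 2, 1 → best response Plus.
Turo against Standard: payoffs -4, -5, -9 → best response Standard.
Turo against Plus: payoffs -7, 1, -4 → best response Plus.
Turo against Premium: payoffs 4, 7, -1 → best response Plus.
Turo against Elite: payoffs -5, -8, -9 → best response Standard.
No profile is a mutual best response for all players.

No pure-strategy Nash equilibrium.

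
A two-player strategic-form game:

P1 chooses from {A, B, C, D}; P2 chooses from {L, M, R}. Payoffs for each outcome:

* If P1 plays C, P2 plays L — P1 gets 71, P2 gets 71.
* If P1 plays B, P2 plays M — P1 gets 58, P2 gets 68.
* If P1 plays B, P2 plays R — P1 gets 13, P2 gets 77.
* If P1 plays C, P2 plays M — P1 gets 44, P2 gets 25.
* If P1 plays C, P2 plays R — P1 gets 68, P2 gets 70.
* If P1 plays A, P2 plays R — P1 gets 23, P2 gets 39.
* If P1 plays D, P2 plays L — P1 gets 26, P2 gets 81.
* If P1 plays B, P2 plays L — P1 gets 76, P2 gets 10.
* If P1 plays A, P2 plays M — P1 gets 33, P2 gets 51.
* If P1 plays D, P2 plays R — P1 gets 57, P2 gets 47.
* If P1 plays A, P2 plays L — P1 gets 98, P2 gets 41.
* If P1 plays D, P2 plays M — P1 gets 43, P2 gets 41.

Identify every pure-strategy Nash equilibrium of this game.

No pure-strategy Nash equilibrium.

For each strategy profile, look for a profitable unilateral deviation.
(A, L): P2 can switch to M (41 → 51). Not NE.
(A, M): P1 can switch to B (33 → 58). Not NE.
(A, R): P1 can switch to C (23 → 68). Not NE.
(B, L): P1 can switch to A (76 → 98). Not NE.
(B, M): P2 can switch to R (68 → 77). Not NE.
(B, R): P1 can switch to A (13 → 23). Not NE.
(The remaining 6 profiles each have a profitable deviation by the same check.)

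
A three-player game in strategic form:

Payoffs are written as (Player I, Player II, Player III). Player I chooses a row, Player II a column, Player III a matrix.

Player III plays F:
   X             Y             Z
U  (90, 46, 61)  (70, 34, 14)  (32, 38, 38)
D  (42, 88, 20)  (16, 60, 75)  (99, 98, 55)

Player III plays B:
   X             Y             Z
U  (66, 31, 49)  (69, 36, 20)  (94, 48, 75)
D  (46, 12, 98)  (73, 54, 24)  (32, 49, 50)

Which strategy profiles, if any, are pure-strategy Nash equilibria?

(U, X, F): Player I gets 90, best alternative 42; Player II gets 46, best alternative 38; Player III gets 61, best alternative 49. No profitable deviation — NE.
(U, X, B): Player II can switch to Y (31 → 36). Not NE.
(U, Y, F): Player II can switch to X (34 → 46). Not NE.
(U, Y, B): Player I can switch to D (69 → 73). Not NE.
(U, Z, F): Player I can switch to D (32 → 99). Not NE.
(U, Z, B): Player I gets 94, best alternative 32; Player II gets 48, best alternative 36; Player III gets 75, best alternative 38. No profitable deviation — NE.
(D, X, F): Player I can switch to U (42 → 90). Not NE.
(D, X, B): Player I can switch to U (46 → 66). Not NE.
(D, Z, F): Player I gets 99, best alternative 32; Player II gets 98, best alternative 88; Player III gets 55, best alternative 50. No profitable deviation — NE.
(The remaining 3 profiles each have a profitable deviation by the same check.)

Pure-strategy Nash equilibria: (U, X, F), (U, Z, B), (D, Z, F)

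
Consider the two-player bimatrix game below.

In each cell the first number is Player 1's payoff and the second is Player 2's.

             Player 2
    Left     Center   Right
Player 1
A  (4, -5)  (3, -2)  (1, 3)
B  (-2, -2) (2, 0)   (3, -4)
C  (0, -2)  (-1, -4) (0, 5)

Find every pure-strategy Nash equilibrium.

(A, Left): Player 2 can switch to Center (-5 → -2). Not NE.
(A, Center): Player 2 can switch to Right (-2 → 3). Not NE.
(A, Right): Player 1 can switch to B (1 → 3). Not NE.
(B, Left): Player 1 can switch to A (-2 → 4). Not NE.
(B, Center): Player 1 can switch to A (2 → 3). Not NE.
(B, Right): Player 2 can switch to Left (-4 → -2). Not NE.
(C, Left): Player 1 can switch to A (0 → 4). Not NE.
(C, Center): Player 1 can switch to A (-1 → 3). Not NE.
(C, Right): Player 1 can switch to A (0 → 1). Not NE.

There is no pure-strategy Nash equilibrium.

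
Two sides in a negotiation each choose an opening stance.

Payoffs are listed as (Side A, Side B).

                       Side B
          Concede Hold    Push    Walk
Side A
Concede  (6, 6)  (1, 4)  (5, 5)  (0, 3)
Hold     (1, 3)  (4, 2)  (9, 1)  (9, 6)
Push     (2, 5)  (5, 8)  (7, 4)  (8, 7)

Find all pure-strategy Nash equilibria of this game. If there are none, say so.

The pure Nash equilibria are (Concede, Concede) and (Hold, Walk) and (Push, Hold).

(Concede, Concede): Side A gets 6, best alternative 2; Side B gets 6, best alternative 5. No profitable deviation — NE.
(Concede, Hold): Side A can switch to Hold (1 → 4). Not NE.
(Concede, Push): Side A can switch to Hold (5 → 9). Not NE.
(Concede, Walk): Side A can switch to Hold (0 → 9). Not NE.
(Hold, Concede): Side A can switch to Concede (1 → 6). Not NE.
(Hold, Hold): Side A can switch to Push (4 → 5). Not NE.
(Hold, Push): Side B can switch to Concede (1 → 3). Not NE.
(Hold, Walk): Side A gets 9, best alternative 8; Side B gets 6, best alternative 3. No profitable deviation — NE.
(Push, Concede): Side A can switch to Concede (2 → 6). Not NE.
(Push, Hold): Side A gets 5, best alternative 4; Side B gets 8, best alternative 7. No profitable deviation — NE.
(Push, Push): Side A can switch to Hold (7 → 9). Not NE.
(Push, Walk): Side A can switch to Hold (8 → 9). Not NE.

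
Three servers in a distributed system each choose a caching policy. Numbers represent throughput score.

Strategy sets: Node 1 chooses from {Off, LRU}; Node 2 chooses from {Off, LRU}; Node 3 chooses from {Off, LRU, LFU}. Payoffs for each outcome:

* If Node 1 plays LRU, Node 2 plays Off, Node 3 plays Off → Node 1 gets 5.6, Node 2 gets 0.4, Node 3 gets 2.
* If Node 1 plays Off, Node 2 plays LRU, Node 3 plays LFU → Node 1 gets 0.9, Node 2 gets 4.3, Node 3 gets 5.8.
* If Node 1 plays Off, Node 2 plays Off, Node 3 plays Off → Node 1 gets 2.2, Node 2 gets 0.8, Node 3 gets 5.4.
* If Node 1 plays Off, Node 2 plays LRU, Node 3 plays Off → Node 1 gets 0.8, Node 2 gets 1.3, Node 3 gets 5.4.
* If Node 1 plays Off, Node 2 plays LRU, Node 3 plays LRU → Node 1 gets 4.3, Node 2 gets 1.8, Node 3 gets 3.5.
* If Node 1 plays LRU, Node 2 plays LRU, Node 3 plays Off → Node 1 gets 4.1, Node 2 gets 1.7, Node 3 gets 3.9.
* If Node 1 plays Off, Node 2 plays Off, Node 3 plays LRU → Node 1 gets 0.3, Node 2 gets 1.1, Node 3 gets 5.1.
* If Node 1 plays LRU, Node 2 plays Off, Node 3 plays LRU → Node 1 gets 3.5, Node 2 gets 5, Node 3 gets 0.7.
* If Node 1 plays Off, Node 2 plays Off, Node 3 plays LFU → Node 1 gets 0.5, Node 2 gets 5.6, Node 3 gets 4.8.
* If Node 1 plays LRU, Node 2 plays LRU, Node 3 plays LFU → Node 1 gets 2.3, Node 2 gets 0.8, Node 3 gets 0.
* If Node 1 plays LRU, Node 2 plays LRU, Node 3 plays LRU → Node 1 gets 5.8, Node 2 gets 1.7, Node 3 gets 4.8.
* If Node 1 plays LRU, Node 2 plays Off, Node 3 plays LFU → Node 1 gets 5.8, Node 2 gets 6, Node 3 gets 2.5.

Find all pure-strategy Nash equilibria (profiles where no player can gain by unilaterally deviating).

(Off, Off, Off): Node 1 can switch to LRU (2.2 → 5.6). Not NE.
(Off, Off, LRU): Node 1 can switch to LRU (0.3 → 3.5). Not NE.
(Off, Off, LFU): Node 1 can switch to LRU (0.5 → 5.8). Not NE.
(Off, LRU, Off): Node 1 can switch to LRU (0.8 → 4.1). Not NE.
(Off, LRU, LRU): Node 1 can switch to LRU (4.3 → 5.8). Not NE.
(Off, LRU, LFU): Node 1 can switch to LRU (0.9 → 2.3). Not NE.
(LRU, Off, Off): Node 2 can switch to LRU (0.4 → 1.7). Not NE.
(LRU, Off, LRU): Node 3 can switch to Off (0.7 → 2). Not NE.
(LRU, Off, LFU): Node 1 gets 5.8, best alternative 0.5; Node 2 gets 6, best alternative 0.8; Node 3 gets 2.5, best alternative 2. No profitable deviation — NE.
(LRU, LRU, Off): Node 3 can switch to LRU (3.9 → 4.8). Not NE.
(LRU, LRU, LRU): Node 2 can switch to Off (1.7 → 5). Not NE.
(The remaining 1 profile has a profitable deviation by the same check.)

(LRU, Off, LFU)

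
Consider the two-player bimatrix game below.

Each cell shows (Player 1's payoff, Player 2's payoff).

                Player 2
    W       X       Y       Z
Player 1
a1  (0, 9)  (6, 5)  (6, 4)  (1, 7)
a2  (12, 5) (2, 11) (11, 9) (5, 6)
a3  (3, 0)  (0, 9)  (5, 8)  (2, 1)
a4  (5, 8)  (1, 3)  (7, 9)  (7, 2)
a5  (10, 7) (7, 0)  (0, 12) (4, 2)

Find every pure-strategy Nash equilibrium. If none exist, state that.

Mark each player's best response to every combination of opponents' strategies; a profile where every player is best-responding is a pure Nash equilibrium.
Player 1 against W: payoffs 0, 12, 3, 5, 10 → best response a2.
Player 1 against X: payoffs 6, 2, 0, 1, 7 → best response a5.
Player 1 against Y: payoffs 6, 11, 5, 7, 0 → best response a2.
Player 1 against Z: payoffs 1, 5, 2, 7, 4 → best response a4.
Player 2 against a1: payoffs 9, 5, 4, 7 → best response W.
Player 2 against a2: payoffs 5, 11, 9, 6 → best response X.
Player 2 against a3: payoffs 0, 9, 8, 1 → best response X.
Player 2 against a4: payoffs 8, 3, 9, 2 → best response Y.
Player 2 against a5: payoffs 7, 0, 12, 2 → best response Y.
No profile is a mutual best response for all players.

This game has no pure Nash equilibrium.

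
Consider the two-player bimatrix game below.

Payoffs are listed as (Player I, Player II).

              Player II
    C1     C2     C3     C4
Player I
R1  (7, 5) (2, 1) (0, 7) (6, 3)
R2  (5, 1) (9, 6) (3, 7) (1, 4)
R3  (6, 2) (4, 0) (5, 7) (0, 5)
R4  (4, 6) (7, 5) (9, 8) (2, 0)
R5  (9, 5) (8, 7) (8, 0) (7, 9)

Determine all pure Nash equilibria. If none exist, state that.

Pure-strategy Nash equilibria: (R4, C3), (R5, C4)

Player I against C1: payoffs 7, 5, 6, 4, 9 → best response R5.
Player I against C2: payoffs 2, 9, 4, 7, 8 → best response R2.
Player I against C3: payoffs 0, 3, 5, 9, 8 → best response R4.
Player I against C4: payoffs 6, 1, 0, 2, 7 → best response R5.
Player II against R1: payoffs 5, 1, 7, 3 → best response C3.
Player II against R2: payoffs 1, 6, 7, 4 → best response C3.
Player II against R3: payoffs 2, 0, 7, 5 → best response C3.
Player II against R4: payoffs 6, 5, 8, 0 → best response C3.
Player II against R5: payoffs 5, 7, 0, 9 → best response C4.
Mutual best responses: (R4, C3); (R5, C4).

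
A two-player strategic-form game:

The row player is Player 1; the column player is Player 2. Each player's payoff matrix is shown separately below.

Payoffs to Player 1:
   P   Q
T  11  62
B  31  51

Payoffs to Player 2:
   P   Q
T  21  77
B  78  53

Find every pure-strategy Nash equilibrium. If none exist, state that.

Player 1 against P: payoffs 11, 31 → best response B.
Player 1 against Q: payoffs 62, 51 → best response T.
Player 2 against T: payoffs 21, 77 → best response Q.
Player 2 against B: payoffs 78, 53 → best response P.
Mutual best responses: (T, Q); (B, P).

(T, Q) and (B, P)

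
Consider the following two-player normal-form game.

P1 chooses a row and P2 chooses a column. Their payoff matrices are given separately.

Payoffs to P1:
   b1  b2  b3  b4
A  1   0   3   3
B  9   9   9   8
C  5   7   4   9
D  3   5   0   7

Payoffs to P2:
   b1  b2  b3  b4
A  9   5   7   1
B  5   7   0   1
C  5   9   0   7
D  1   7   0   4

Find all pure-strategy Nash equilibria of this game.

Pure NE: (B, b2)

Mark each player's best response to every combination of opponents' strategies; a profile where every player is best-responding is a pure Nash equilibrium.
P1 against b1: payoffs 1, 9, 5, 3 → best response B.
P1 against b2: payoffs 0, 9, 7, 5 → best response B.
P1 against b3: payoffs 3, 9, 4, 0 → best response B.
P1 against b4: payoffs 3, 8, 9, 7 → best response C.
P2 against A: payoffs 9, 5, 7, 1 → best response b1.
P2 against B: payoffs 5, 7, 0, 1 → best response b2.
P2 against C: payoffs 5, 9, 0, 7 → best response b2.
P2 against D: payoffs 1, 7, 0, 4 → best response b2.
Mutual best responses: (B, b2).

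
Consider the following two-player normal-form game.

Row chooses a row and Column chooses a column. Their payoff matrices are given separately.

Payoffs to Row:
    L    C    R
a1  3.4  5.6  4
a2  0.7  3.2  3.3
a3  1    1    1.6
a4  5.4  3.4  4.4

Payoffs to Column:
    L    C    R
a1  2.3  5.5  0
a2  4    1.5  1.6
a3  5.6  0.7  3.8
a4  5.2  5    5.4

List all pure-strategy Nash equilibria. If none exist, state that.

(a1, C) and (a4, R)

Mark each player's best response to every combination of opponents' strategies; a profile where every player is best-responding is a pure Nash equilibrium.
Row against L: payoffs 3.4, 0.7, 1, 5.4 → best response a4.
Row against C: payoffs 5.6, 3.2, 1, 3.4 → best response a1.
Row against R: payoffs 4, 3.3, 1.6, 4.4 → best response a4.
Column against a1: payoffs 2.3, 5.5, 0 → best response C.
Column against a2: payoffs 4, 1.5, 1.6 → best response L.
Column against a3: payoffs 5.6, 0.7, 3.8 → best response L.
Column against a4: payoffs 5.2, 5, 5.4 → best response R.
Mutual best responses: (a1, C); (a4, R).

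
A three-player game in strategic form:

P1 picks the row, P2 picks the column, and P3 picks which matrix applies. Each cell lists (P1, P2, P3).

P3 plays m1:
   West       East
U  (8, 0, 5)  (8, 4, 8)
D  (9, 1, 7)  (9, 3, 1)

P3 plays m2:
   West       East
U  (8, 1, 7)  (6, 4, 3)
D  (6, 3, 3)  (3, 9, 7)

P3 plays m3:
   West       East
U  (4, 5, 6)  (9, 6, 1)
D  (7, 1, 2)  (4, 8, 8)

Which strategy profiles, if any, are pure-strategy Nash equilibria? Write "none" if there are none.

There is no pure-strategy Nash equilibrium.

For each strategy profile, look for a profitable unilateral deviation.
(U, West, m1): P1 can switch to D (8 → 9). Not NE.
(U, West, m2): P2 can switch to East (1 → 4). Not NE.
(U, West, m3): P1 can switch to D (4 → 7). Not NE.
(U, East, m1): P1 can switch to D (8 → 9). Not NE.
(U, East, m2): P3 can switch to m1 (3 → 8). Not NE.
(U, East, m3): P3 can switch to m1 (1 → 8). Not NE.
(D, West, m1): P2 can switch to East (1 → 3). Not NE.
(D, West, m2): P1 can switch to U (6 → 8). Not NE.
(D, West, m3): P2 can switch to East (1 → 8). Not NE.
(D, East, m1): P3 can switch to m2 (1 → 7). Not NE.
(D, East, m2): P1 can switch to U (3 → 6). Not NE.
(D, East, m3): P1 can switch to U (4 → 9). Not NE.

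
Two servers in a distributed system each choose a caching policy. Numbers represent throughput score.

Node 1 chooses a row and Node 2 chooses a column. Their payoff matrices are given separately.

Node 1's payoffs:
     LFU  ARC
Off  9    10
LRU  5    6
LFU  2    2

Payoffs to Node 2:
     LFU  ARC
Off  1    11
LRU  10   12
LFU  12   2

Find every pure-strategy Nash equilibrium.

The unique pure-strategy Nash equilibrium is (Off, ARC).

Check each profile: it is a Nash equilibrium iff no player can strictly gain by switching unilaterally.
(Off, LFU): Node 2 can switch to ARC (1 → 11). Not NE.
(Off, ARC): Node 1 gets 10, best alternative 6; Node 2 gets 11, best alternative 1. No profitable deviation — NE.
(LRU, LFU): Node 1 can switch to Off (5 → 9). Not NE.
(LRU, ARC): Node 1 can switch to Off (6 → 10). Not NE.
(LFU, LFU): Node 1 can switch to Off (2 → 9). Not NE.
(LFU, ARC): Node 1 can switch to Off (2 → 10). Not NE.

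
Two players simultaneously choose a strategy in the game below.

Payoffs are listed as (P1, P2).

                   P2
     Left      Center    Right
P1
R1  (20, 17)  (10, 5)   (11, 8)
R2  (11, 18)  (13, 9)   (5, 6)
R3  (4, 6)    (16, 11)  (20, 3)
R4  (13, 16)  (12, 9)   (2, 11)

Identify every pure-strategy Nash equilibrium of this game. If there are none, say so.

P1 against Left: payoffs 20, 11, 4, 13 → best response R1.
P1 against Center: payoffs 10, 13, 16, 12 → best response R3.
P1 against Right: payoffs 11, 5, 20, 2 → best response R3.
P2 against R1: payoffs 17, 5, 8 → best response Left.
P2 against R2: payoffs 18, 9, 6 → best response Left.
P2 against R3: payoffs 6, 11, 3 → best response Center.
P2 against R4: payoffs 16, 9, 11 → best response Left.
Mutual best responses: (R1, Left); (R3, Center).

Pure-strategy Nash equilibria: (R1, Left), (R3, Center)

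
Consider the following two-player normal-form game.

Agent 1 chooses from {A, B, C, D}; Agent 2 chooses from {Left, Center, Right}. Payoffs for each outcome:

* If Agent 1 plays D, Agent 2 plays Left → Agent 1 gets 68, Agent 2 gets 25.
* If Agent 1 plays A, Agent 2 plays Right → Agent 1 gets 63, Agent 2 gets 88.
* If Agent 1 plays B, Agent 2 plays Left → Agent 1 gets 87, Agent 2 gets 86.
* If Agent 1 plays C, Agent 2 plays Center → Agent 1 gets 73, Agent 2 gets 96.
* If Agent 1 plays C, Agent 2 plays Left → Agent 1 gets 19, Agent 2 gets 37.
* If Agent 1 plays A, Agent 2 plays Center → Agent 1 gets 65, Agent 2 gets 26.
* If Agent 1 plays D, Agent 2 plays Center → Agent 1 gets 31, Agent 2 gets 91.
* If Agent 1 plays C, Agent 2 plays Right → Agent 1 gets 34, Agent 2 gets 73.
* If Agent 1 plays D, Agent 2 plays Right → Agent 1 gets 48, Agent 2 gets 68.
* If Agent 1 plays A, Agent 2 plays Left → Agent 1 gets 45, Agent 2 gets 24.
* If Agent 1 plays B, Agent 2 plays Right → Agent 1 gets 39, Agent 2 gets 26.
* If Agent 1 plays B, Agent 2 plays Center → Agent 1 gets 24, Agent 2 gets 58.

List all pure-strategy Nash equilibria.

(A, Left): Agent 1 can switch to B (45 → 87). Not NE.
(A, Center): Agent 1 can switch to C (65 → 73). Not NE.
(A, Right): Agent 1 gets 63, best alternative 48; Agent 2 gets 88, best alternative 26. No profitable deviation — NE.
(B, Left): Agent 1 gets 87, best alternative 68; Agent 2 gets 86, best alternative 58. No profitable deviation — NE.
(B, Center): Agent 1 can switch to A (24 → 65). Not NE.
(B, Right): Agent 1 can switch to A (39 → 63). Not NE.
(C, Left): Agent 1 can switch to A (19 → 45). Not NE.
(C, Center): Agent 1 gets 73, best alternative 65; Agent 2 gets 96, best alternative 73. No profitable deviation — NE.
(C, Right): Agent 1 can switch to A (34 → 63). Not NE.
(The remaining 3 profiles each have a profitable deviation by the same check.)

Pure-strategy Nash equilibria: (A, Right), (B, Left), (C, Center)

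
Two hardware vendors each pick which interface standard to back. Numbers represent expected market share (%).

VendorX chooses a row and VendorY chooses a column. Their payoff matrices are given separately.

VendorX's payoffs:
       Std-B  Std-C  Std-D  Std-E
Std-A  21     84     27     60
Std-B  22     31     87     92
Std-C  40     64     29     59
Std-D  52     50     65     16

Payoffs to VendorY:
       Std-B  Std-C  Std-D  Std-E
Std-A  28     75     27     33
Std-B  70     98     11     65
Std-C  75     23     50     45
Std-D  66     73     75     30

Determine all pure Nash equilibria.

The unique pure-strategy Nash equilibrium is (Std-A, Std-C).

VendorX against Std-B: payoffs 21, 22, 40, 52 → best response Std-D.
VendorX against Std-C: payoffs 84, 31, 64, 50 → best response Std-A.
VendorX against Std-D: payoffs 27, 87, 29, 65 → best response Std-B.
VendorX against Std-E: payoffs 60, 92, 59, 16 → best response Std-B.
VendorY against Std-A: payoffs 28, 75, 27, 33 → best response Std-C.
VendorY against Std-B: payoffs 70, 98, 11, 65 → best response Std-C.
VendorY against Std-C: payoffs 75, 23, 50, 45 → best response Std-B.
VendorY against Std-D: payoffs 66, 73, 75, 30 → best response Std-D.
Mutual best responses: (Std-A, Std-C).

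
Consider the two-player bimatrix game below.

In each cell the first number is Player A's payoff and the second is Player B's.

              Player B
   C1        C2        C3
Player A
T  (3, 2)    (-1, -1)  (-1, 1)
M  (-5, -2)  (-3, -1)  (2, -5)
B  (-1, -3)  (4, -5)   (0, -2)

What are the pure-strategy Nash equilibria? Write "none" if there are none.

For each strategy profile, look for a profitable unilateral deviation.
(T, C1): Player A gets 3, best alternative -1; Player B gets 2, best alternative 1. No profitable deviation — NE.
(T, C2): Player A can switch to B (-1 → 4). Not NE.
(T, C3): Player A can switch to M (-1 → 2). Not NE.
(M, C1): Player A can switch to T (-5 → 3). Not NE.
(M, C2): Player A can switch to T (-3 → -1). Not NE.
(M, C3): Player B can switch to C1 (-5 → -2). Not NE.
(B, C1): Player A can switch to T (-1 → 3). Not NE.
(B, C2): Player B can switch to C1 (-5 → -3). Not NE.
(B, C3): Player A can switch to M (0 → 2). Not NE.

Pure NE: (T, C1)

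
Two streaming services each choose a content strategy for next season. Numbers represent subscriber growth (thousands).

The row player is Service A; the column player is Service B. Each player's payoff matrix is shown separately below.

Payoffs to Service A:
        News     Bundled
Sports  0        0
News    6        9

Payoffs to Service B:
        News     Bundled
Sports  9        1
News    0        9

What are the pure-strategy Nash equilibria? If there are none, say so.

Service A against News: payoffs 0, 6 → best response News.
Service A against Bundled: payoffs 0, 9 → best response News.
Service B against Sports: payoffs 9, 1 → best response News.
Service B against News: payoffs 0, 9 → best response Bundled.
Mutual best responses: (News, Bundled).

(News, Bundled)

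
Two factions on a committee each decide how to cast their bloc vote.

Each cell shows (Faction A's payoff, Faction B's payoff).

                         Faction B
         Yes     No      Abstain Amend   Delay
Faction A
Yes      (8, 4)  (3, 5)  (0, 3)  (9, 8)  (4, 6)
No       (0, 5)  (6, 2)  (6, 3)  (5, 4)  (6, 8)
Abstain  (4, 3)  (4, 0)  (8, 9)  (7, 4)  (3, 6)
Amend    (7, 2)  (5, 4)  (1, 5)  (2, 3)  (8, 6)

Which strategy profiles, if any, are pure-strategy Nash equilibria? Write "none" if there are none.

Pure-strategy Nash equilibria: (Yes, Amend) and (Abstain, Abstain) and (Amend, Delay)

Mark each player's best response to every combination of opponents' strategies; a profile where every player is best-responding is a pure Nash equilibrium.
Faction A against Yes: payoffs 8, 0, 4, 7 → best response Yes.
Faction A against No: payoffs 3, 6, 4, 5 → best response No.
Faction A against Abstain: payoffs 0, 6, 8, 1 → best response Abstain.
Faction A against Amend: payoffs 9, 5, 7, 2 → best response Yes.
Faction A against Delay: payoffs 4, 6, 3, 8 → best response Amend.
Faction B against Yes: payoffs 4, 5, 3, 8, 6 → best response Amend.
Faction B against No: payoffs 5, 2, 3, 4, 8 → best response Delay.
Faction B against Abstain: payoffs 3, 0, 9, 4, 6 → best response Abstain.
Faction B against Amend: payoffs 2, 4, 5, 3, 6 → best response Delay.
Mutual best responses: (Yes, Amend); (Abstain, Abstain); (Amend, Delay).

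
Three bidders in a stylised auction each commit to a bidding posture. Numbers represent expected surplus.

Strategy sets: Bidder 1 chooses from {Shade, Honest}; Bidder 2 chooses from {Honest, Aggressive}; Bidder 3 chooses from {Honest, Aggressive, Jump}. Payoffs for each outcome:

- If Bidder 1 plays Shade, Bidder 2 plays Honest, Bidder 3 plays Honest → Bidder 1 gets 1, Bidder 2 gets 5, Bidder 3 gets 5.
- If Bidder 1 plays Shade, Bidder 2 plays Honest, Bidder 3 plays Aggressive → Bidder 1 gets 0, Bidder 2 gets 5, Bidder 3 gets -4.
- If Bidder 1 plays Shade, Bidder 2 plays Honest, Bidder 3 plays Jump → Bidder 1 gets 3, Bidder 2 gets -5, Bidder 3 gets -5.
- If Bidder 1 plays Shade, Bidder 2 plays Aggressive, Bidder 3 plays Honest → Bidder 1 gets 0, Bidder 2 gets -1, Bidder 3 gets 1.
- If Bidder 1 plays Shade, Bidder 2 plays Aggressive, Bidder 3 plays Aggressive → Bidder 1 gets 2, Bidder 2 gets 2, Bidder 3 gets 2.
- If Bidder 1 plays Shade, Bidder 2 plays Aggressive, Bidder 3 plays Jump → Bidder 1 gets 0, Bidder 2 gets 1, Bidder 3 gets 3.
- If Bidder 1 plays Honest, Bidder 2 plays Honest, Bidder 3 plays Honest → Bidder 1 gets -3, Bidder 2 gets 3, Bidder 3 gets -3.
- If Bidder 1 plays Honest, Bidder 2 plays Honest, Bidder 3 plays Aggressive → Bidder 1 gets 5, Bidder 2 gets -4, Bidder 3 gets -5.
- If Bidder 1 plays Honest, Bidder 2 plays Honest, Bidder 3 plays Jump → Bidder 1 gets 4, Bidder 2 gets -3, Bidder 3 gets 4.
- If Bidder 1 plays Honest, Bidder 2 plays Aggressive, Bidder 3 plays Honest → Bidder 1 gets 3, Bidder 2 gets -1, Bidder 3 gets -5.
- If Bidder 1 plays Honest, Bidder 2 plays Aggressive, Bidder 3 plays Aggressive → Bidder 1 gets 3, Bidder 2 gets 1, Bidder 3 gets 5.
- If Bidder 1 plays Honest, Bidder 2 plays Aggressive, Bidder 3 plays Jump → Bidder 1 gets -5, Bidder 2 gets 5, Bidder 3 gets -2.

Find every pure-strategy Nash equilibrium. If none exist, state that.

(Shade, Honest, Honest) and (Shade, Aggressive, Jump) and (Honest, Aggressive, Aggressive)

For each player, find the best response to each opponent profile; mutual best responses are the pure NE.
Bidder 1 against (Honest, Honest): payoffs 1, -3 → best response Shade.
Bidder 1 against (Honest, Aggressive): payoffs 0, 5 → best response Honest.
Bidder 1 against (Honest, Jump): payoffs 3, 4 → best response Honest.
Bidder 1 against (Aggressive, Honest): payoffs 0, 3 → best response Honest.
Bidder 1 against (Aggressive, Aggressive): payoffs 2, 3 → best response Honest.
Bidder 1 against (Aggressive, Jump): payoffs 0, -5 → best response Shade.
Bidder 2 against (Shade, Honest): payoffs 5, -1 → best response Honest.
Bidder 2 against (Shade, Aggressive): payoffs 5, 2 → best response Honest.
Bidder 2 against (Shade, Jump): payoffs -5, 1 → best response Aggressive.
Bidder 2 against (Honest, Honest): payoffs 3, -1 → best response Honest.
Bidder 2 against (Honest, Aggressive): payoffs -4, 1 → best response Aggressive.
Bidder 2 against (Honest, Jump): payoffs -3, 5 → best response Aggressive.
Bidder 3 against (Shade, Honest): payoffs 5, -4, -5 → best response Honest.
Bidder 3 against (Shade, Aggressive): payoffs 1, 2, 3 → best response Jump.
Bidder 3 against (Honest, Honest): payoffs -3, -5, 4 → best response Jump.
Bidder 3 against (Honest, Aggressive): payoffs -5, 5, -2 → best response Aggressive.
Mutual best responses: (Shade, Honest, Honest); (Shade, Aggressive, Jump); (Honest, Aggressive, Aggressive).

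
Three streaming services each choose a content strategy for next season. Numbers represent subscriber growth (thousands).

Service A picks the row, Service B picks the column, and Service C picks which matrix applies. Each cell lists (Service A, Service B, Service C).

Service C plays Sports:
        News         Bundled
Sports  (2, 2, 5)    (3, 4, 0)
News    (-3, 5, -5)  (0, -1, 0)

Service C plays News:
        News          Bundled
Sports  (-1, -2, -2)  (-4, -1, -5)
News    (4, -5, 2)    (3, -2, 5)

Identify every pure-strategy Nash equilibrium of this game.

(Sports, News, Sports): Service B can switch to Bundled (2 → 4). Not NE.
(Sports, News, News): Service A can switch to News (-1 → 4). Not NE.
(Sports, Bundled, Sports): Service A gets 3, best alternative 0; Service B gets 4, best alternative 2; Service C gets 0, best alternative -5. No profitable deviation — NE.
(Sports, Bundled, News): Service A can switch to News (-4 → 3). Not NE.
(News, News, Sports): Service A can switch to Sports (-3 → 2). Not NE.
(News, News, News): Service B can switch to Bundled (-5 → -2). Not NE.
(News, Bundled, Sports): Service A can switch to Sports (0 → 3). Not NE.
(News, Bundled, News): Service A gets 3, best alternative -4; Service B gets -2, best alternative -5; Service C gets 5, best alternative 0. No profitable deviation — NE.

Pure-strategy Nash equilibria: (Sports, Bundled, Sports) and (News, Bundled, News)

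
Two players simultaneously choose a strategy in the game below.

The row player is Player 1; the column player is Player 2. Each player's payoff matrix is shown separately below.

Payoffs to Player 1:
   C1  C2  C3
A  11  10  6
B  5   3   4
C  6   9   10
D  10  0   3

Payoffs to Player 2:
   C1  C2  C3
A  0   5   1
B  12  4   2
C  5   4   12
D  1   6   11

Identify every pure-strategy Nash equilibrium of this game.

(A, C1): Player 2 can switch to C2 (0 → 5). Not NE.
(A, C2): Player 1 gets 10, best alternative 9; Player 2 gets 5, best alternative 1. No profitable deviation — NE.
(A, C3): Player 1 can switch to C (6 → 10). Not NE.
(B, C1): Player 1 can switch to A (5 → 11). Not NE.
(B, C2): Player 1 can switch to A (3 → 10). Not NE.
(B, C3): Player 1 can switch to A (4 → 6). Not NE.
(C, C1): Player 1 can switch to A (6 → 11). Not NE.
(C, C2): Player 1 can switch to A (9 → 10). Not NE.
(C, C3): Player 1 gets 10, best alternative 6; Player 2 gets 12, best alternative 5. No profitable deviation — NE.
(D, C1): Player 1 can switch to A (10 → 11). Not NE.
(D, C2): Player 1 can switch to A (0 → 10). Not NE.
(D, C3): Player 1 can switch to A (3 → 6). Not NE.

The pure Nash equilibria are (A, C2), (C, C3).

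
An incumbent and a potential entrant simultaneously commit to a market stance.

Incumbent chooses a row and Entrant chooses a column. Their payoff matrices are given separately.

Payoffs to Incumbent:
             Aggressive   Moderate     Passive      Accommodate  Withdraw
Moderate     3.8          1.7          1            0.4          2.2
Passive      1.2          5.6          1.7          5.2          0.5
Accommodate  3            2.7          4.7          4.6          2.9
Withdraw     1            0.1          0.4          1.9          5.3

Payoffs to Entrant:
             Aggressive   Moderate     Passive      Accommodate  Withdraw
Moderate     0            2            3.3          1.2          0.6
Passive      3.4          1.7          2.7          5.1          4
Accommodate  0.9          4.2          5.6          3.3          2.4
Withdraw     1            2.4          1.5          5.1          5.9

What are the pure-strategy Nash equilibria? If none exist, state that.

The pure Nash equilibria are (Passive, Accommodate), (Accommodate, Passive), (Withdraw, Withdraw).

(Moderate, Aggressive): Entrant can switch to Moderate (0 → 2). Not NE.
(Moderate, Moderate): Incumbent can switch to Passive (1.7 → 5.6). Not NE.
(Moderate, Passive): Incumbent can switch to Passive (1 → 1.7). Not NE.
(Moderate, Accommodate): Incumbent can switch to Passive (0.4 → 5.2). Not NE.
(Moderate, Withdraw): Incumbent can switch to Accommodate (2.2 → 2.9). Not NE.
(Passive, Aggressive): Incumbent can switch to Moderate (1.2 → 3.8). Not NE.
(Passive, Accommodate): Incumbent gets 5.2, best alternative 4.6; Entrant gets 5.1, best alternative 4. No profitable deviation — NE.
(Accommodate, Passive): Incumbent gets 4.7, best alternative 1.7; Entrant gets 5.6, best alternative 4.2. No profitable deviation — NE.
(Withdraw, Withdraw): Incumbent gets 5.3, best alternative 2.9; Entrant gets 5.9, best alternative 5.1. No profitable deviation — NE.
(The remaining 11 profiles each have a profitable deviation by the same check.)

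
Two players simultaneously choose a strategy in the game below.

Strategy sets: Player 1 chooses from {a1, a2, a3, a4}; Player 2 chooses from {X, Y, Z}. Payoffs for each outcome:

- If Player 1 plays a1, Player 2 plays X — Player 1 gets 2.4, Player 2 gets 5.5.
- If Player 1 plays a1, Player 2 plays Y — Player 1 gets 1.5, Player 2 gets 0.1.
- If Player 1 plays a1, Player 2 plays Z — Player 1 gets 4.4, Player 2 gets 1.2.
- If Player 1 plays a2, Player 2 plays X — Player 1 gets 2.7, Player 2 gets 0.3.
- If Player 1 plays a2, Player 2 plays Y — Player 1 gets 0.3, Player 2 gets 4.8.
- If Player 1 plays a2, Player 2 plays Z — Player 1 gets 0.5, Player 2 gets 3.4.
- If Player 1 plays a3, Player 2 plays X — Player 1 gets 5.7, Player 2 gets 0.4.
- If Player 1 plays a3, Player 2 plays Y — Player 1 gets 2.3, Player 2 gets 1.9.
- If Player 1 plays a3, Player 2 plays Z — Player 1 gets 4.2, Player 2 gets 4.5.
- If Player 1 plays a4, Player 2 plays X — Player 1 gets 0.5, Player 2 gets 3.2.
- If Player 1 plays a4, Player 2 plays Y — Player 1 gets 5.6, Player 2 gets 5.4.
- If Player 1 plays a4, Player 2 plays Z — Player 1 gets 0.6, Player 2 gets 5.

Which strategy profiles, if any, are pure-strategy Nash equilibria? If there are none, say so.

Pure NE: (a4, Y)

(a1, X): Player 1 can switch to a2 (2.4 → 2.7). Not NE.
(a1, Y): Player 1 can switch to a3 (1.5 → 2.3). Not NE.
(a1, Z): Player 2 can switch to X (1.2 → 5.5). Not NE.
(a2, X): Player 1 can switch to a3 (2.7 → 5.7). Not NE.
(a2, Y): Player 1 can switch to a1 (0.3 → 1.5). Not NE.
(a2, Z): Player 1 can switch to a1 (0.5 → 4.4). Not NE.
(a3, X): Player 2 can switch to Y (0.4 → 1.9). Not NE.
(a3, Y): Player 1 can switch to a4 (2.3 → 5.6). Not NE.
(a3, Z): Player 1 can switch to a1 (4.2 → 4.4). Not NE.
(a4, X): Player 1 can switch to a1 (0.5 → 2.4). Not NE.
(a4, Y): Player 1 gets 5.6, best alternative 2.3; Player 2 gets 5.4, best alternative 5. No profitable deviation — NE.
(a4, Z): Player 1 can switch to a1 (0.6 → 4.4). Not NE.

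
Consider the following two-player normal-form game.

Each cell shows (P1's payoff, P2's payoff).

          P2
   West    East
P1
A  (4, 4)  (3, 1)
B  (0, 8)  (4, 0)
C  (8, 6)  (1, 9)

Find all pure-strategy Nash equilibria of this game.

For each player, find the best response to each opponent profile; mutual best responses are the pure NE.
P1 against West: payoffs 4, 0, 8 → best response C.
P1 against East: payoffs 3, 4, 1 → best response B.
P2 against A: payoffs 4, 1 → best response West.
P2 against B: payoffs 8, 0 → best response West.
P2 against C: payoffs 6, 9 → best response East.
No profile is a mutual best response for all players.

There is no pure-strategy Nash equilibrium.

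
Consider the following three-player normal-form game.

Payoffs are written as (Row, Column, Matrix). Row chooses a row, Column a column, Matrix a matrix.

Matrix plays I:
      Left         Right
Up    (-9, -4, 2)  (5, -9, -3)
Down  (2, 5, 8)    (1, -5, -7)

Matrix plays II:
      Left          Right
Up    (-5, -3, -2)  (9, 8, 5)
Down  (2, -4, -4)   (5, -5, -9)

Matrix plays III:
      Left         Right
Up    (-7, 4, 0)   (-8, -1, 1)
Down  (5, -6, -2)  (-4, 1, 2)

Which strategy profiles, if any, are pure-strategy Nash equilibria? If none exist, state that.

The pure Nash equilibria are (Up, Right, II) and (Down, Left, I) and (Down, Right, III).

Row against (Left, I): payoffs -9, 2 → best response Down.
Row against (Left, II): payoffs -5, 2 → best response Down.
Row against (Left, III): payoffs -7, 5 → best response Down.
Row against (Right, I): payoffs 5, 1 → best response Up.
Row against (Right, II): payoffs 9, 5 → best response Up.
Row against (Right, III): payoffs -8, -4 → best response Down.
Column against (Up, I): payoffs -4, -9 → best response Left.
Column against (Up, II): payoffs -3, 8 → best response Right.
Column against (Up, III): payoffs 4, -1 → best response Left.
Column against (Down, I): payoffs 5, -5 → best response Left.
Column against (Down, II): payoffs -4, -5 → best response Left.
Column against (Down, III): payoffs -6, 1 → best response Right.
Matrix against (Up, Left): payoffs 2, -2, 0 → best response I.
Matrix against (Up, Right): payoffs -3, 5, 1 → best response II.
Matrix against (Down, Left): payoffs 8, -4, -2 → best response I.
Matrix against (Down, Right): payoffs -7, -9, 2 → best response III.
Mutual best responses: (Up, Right, II); (Down, Left, I); (Down, Right, III).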